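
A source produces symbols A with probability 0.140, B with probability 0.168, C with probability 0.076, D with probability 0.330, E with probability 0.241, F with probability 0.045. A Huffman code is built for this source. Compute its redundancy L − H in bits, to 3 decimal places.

0.046 bits

Entropy H = −Σ p log₂ p ≈ 2.3359 bits.
Huffman merges: 9/200+19/250→121/1000; 121/1000+7/50→261/1000; 21/125+241/1000→409/1000; 261/1000+33/100→591/1000; 409/1000+591/1000→1. L = 1191/500 ≈ 2.3820.
L − H = 2.3820 − 2.3359 = 0.046 bits.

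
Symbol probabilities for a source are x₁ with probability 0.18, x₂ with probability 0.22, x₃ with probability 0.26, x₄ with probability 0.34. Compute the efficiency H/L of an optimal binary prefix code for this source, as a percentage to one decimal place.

Entropy H = −Σ p log₂ p ≈ 1.9603 bits.
Huffman merges: 9/50+11/50→2/5; 13/50+17/50→3/5; 2/5+3/5→1. L = 2 ≈ 2.0000.
Efficiency = H/L = 1.9603/2.0000 = 98.0%.

98.0%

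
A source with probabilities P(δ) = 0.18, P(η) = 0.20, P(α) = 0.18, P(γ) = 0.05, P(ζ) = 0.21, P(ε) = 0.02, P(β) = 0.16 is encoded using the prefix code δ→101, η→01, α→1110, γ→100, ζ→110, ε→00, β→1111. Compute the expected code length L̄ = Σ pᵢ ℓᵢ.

3.12 bits/symbol

L̄ = Σ pᵢ·ℓᵢ = 0.18·3 + 0.20·2 + 0.18·4 + 0.05·3 + 0.21·3 + 0.02·2 + 0.16·4 = 3.12 bits/symbol.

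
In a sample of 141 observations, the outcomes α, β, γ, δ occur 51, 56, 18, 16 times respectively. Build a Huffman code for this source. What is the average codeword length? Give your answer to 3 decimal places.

Probabilities are the counts divided by 141.
Repeatedly combine the two least-probable nodes; the expected code length is the sum of the merged weights.
merge 16/141 + 6/47 → 34/141
merge 34/141 + 17/47 → 85/141
merge 56/141 + 85/141 → 1
L = 34/141 + 85/141 + 1 = 260/141 ≈ 1.844 bits/symbol.

1.844 bits/symbol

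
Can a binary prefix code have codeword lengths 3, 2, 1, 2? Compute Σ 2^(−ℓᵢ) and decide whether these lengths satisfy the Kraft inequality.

1.125; no

With common denominator 2^3 = 8: Σ 2^(−ℓᵢ) = 1/8 + 2/8 + 4/8 + 2/8 = 9/8 = 1.125.
Kraft's inequality requires Σ ≤ 1; here Σ = 1.125 > 1, so no such prefix code exists.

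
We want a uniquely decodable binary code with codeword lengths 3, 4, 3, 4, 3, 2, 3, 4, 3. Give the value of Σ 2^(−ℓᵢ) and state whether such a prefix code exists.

With common denominator 2^4 = 16: Σ 2^(−ℓᵢ) = 2/16 + 1/16 + 2/16 + 1/16 + 2/16 + 4/16 + 2/16 + 1/16 + 2/16 = 17/16 = 1.0625.
Kraft's inequality requires Σ ≤ 1; here Σ = 1.0625 > 1, so no such prefix code exists.

1.0625; no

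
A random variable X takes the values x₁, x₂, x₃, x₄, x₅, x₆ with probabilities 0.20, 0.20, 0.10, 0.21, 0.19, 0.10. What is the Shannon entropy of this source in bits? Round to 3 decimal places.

2.521 bits

H = −Σ pᵢ log₂ pᵢ.
−0.20·log₂(0.20) = 0.4644
−0.20·log₂(0.20) = 0.4644
−0.10·log₂(0.10) = 0.3322
−0.21·log₂(0.21) = 0.4728
−0.19·log₂(0.19) = 0.4552
−0.10·log₂(0.10) = 0.3322
Sum ≈ 2.5212 → 2.521 bits.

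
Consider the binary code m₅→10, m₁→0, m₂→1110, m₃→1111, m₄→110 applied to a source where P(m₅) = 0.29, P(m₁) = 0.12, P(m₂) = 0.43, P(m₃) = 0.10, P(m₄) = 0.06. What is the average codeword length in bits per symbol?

3 bits/symbol

L̄ = Σ pᵢ·ℓᵢ = 0.29·2 + 0.12·1 + 0.43·4 + 0.10·4 + 0.06·3 = 3 bits/symbol.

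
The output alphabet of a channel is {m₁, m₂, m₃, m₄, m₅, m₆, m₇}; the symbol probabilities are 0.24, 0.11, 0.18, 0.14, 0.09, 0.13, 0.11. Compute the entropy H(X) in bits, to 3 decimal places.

2.732 bits

H = −Σ pᵢ log₂ pᵢ.
−0.24·log₂(0.24) = 0.4941
−0.11·log₂(0.11) = 0.3503
−0.18·log₂(0.18) = 0.4453
−0.14·log₂(0.14) = 0.3971
−0.09·log₂(0.09) = 0.3127
−0.13·log₂(0.13) = 0.3826
−0.11·log₂(0.11) = 0.3503
Sum ≈ 2.7324 → 2.732 bits.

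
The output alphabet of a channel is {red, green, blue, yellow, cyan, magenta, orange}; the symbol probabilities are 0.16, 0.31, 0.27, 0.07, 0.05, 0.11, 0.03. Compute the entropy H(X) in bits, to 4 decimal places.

2.4435 bits

H = −Σ pᵢ log₂ pᵢ.
−0.16·log₂(0.16) = 0.4230
−0.31·log₂(0.31) = 0.5238
−0.27·log₂(0.27) = 0.5100
−0.07·log₂(0.07) = 0.2686
−0.05·log₂(0.05) = 0.2161
−0.11·log₂(0.11) = 0.3503
−0.03·log₂(0.03) = 0.1518
Sum ≈ 2.4435 → 2.4435 bits.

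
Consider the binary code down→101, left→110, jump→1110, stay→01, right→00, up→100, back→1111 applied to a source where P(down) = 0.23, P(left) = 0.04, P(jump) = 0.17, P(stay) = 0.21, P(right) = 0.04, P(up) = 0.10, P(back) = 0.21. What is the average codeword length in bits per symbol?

L̄ = Σ pᵢ·ℓᵢ = 0.23·3 + 0.04·3 + 0.17·4 + 0.21·2 + 0.04·2 + 0.10·3 + 0.21·4 = 3.13 bits/symbol.

3.13 bits/symbol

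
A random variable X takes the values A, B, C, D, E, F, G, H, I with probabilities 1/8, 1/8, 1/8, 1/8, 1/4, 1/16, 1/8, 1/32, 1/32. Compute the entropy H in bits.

2.9375 bits

Each probability is a power of 1/2, so log₂(1/p) is an integer.
H = Σ p·log₂(1/p) = 1/8·3 + 1/8·3 + 1/8·3 + 1/8·3 + 1/4·2 + 1/16·4 + 1/8·3 + 1/32·5 + 1/32·5 = 2.9375 bits.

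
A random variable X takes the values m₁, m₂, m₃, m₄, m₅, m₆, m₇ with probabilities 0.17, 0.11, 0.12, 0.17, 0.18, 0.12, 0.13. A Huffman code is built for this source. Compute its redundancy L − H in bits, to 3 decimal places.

0.038 bits

Entropy H = −Σ p log₂ p ≈ 2.7815 bits.
Huffman merges: 11/100+3/25→23/100; 3/25+13/100→1/4; 17/100+17/100→17/50; 9/50+23/100→41/100; 1/4+17/50→59/100; 41/100+59/100→1. L = 141/50 ≈ 2.8200.
L − H = 2.8200 − 2.7815 = 0.038 bits.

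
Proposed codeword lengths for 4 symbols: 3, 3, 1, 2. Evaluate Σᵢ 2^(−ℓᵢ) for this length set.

1

With common denominator 2^3 = 8: Σ 2^(−ℓᵢ) = 1/8 + 1/8 + 4/8 + 2/8 = 8/8 = 1.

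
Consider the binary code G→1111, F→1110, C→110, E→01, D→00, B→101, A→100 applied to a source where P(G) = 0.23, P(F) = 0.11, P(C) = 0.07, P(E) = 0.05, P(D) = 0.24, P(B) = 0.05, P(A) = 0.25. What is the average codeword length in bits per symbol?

L̄ = Σ pᵢ·ℓᵢ = 0.23·4 + 0.11·4 + 0.07·3 + 0.05·2 + 0.24·2 + 0.05·3 + 0.25·3 = 3.05 bits/symbol.

3.05 bits/symbol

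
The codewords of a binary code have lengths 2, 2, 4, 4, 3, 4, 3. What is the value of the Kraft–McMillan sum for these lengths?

With common denominator 2^4 = 16: Σ 2^(−ℓᵢ) = 4/16 + 4/16 + 1/16 + 1/16 + 2/16 + 1/16 + 2/16 = 15/16 = 0.9375.

0.9375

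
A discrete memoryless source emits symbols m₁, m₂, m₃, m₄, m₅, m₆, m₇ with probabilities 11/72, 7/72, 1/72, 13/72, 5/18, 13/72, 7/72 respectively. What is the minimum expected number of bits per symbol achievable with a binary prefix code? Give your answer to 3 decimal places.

2.653 bits/symbol

Repeatedly combine the two least-probable nodes; the expected code length is the sum of the merged weights.
merge 1/72 + 7/72 → 1/9
merge 7/72 + 1/9 → 5/24
merge 11/72 + 13/72 → 1/3
merge 13/72 + 5/24 → 7/18
merge 5/18 + 1/3 → 11/18
merge 7/18 + 11/18 → 1
L = 1/9 + 5/24 + 1/3 + 7/18 + 11/18 + 1 = 191/72 ≈ 2.653 bits/symbol.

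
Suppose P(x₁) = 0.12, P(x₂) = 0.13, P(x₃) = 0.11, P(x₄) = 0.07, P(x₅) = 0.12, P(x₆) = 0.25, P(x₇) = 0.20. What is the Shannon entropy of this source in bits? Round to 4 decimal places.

2.7000 bits

H = −Σ pᵢ log₂ pᵢ.
−0.12·log₂(0.12) = 0.3671
−0.13·log₂(0.13) = 0.3826
−0.11·log₂(0.11) = 0.3503
−0.07·log₂(0.07) = 0.2686
−0.12·log₂(0.12) = 0.3671
−0.25·log₂(0.25) = 0.5000
−0.20·log₂(0.20) = 0.4644
Sum ≈ 2.7000 → 2.7000 bits.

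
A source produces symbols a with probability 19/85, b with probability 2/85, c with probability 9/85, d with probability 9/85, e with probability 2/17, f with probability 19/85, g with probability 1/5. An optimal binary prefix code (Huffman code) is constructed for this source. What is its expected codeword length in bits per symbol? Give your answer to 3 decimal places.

Repeatedly combine the two least-probable nodes; the expected code length is the sum of the merged weights.
merge 2/85 + 9/85 → 11/85
merge 9/85 + 2/17 → 19/85
merge 11/85 + 1/5 → 28/85
merge 19/85 + 19/85 → 38/85
merge 19/85 + 28/85 → 47/85
merge 38/85 + 47/85 → 1
L = 11/85 + 19/85 + 28/85 + 38/85 + 47/85 + 1 = 228/85 ≈ 2.682 bits/symbol.

2.682 bits/symbol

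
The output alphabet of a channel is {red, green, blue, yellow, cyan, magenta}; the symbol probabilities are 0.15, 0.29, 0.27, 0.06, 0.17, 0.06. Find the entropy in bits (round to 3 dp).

H = −Σ pᵢ log₂ pᵢ.
−0.15·log₂(0.15) = 0.4105
−0.29·log₂(0.29) = 0.5179
−0.27·log₂(0.27) = 0.5100
−0.06·log₂(0.06) = 0.2435
−0.17·log₂(0.17) = 0.4346
−0.06·log₂(0.06) = 0.2435
Sum ≈ 2.3601 → 2.360 bits.

2.360 bits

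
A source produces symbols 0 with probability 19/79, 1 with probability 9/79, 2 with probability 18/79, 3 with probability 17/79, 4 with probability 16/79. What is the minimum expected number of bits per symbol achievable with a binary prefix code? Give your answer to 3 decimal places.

2.316 bits/symbol

Repeatedly combine the two least-probable nodes; the expected code length is the sum of the merged weights.
merge 9/79 + 16/79 → 25/79
merge 17/79 + 18/79 → 35/79
merge 19/79 + 25/79 → 44/79
merge 35/79 + 44/79 → 1
L = 25/79 + 35/79 + 44/79 + 1 = 183/79 ≈ 2.316 bits/symbol.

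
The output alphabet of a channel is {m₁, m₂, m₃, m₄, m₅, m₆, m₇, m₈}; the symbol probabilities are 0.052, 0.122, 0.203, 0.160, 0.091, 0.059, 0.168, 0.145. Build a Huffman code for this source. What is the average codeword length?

2.908 bits/symbol

Repeatedly combine the two least-probable nodes; the expected code length is the sum of the merged weights.
merge 13/250 + 59/1000 → 111/1000
merge 91/1000 + 111/1000 → 101/500
merge 61/500 + 29/200 → 267/1000
merge 4/25 + 21/125 → 41/125
merge 101/500 + 203/1000 → 81/200
merge 267/1000 + 41/125 → 119/200
merge 81/200 + 119/200 → 1
L = 111/1000 + 101/500 + 267/1000 + 41/125 + 81/200 + 119/200 + 1 = 727/250 = 2.908 bits/symbol.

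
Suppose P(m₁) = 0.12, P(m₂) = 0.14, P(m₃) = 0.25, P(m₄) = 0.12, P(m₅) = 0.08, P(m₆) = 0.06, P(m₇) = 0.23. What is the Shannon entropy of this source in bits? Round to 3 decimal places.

H = −Σ pᵢ log₂ pᵢ.
−0.12·log₂(0.12) = 0.3671
−0.14·log₂(0.14) = 0.3971
−0.25·log₂(0.25) = 0.5000
−0.12·log₂(0.12) = 0.3671
−0.08·log₂(0.08) = 0.2915
−0.06·log₂(0.06) = 0.2435
−0.23·log₂(0.23) = 0.4877
Sum ≈ 2.6540 → 2.654 bits.

2.654 bits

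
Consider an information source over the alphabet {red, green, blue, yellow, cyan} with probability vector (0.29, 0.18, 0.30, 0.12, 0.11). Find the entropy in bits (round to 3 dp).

H = −Σ pᵢ log₂ pᵢ.
−0.29·log₂(0.29) = 0.5179
−0.18·log₂(0.18) = 0.4453
−0.30·log₂(0.30) = 0.5211
−0.12·log₂(0.12) = 0.3671
−0.11·log₂(0.11) = 0.3503
Sum ≈ 2.2017 → 2.202 bits.

2.202 bits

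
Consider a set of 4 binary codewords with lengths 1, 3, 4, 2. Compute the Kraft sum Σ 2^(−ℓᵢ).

0.9375

With common denominator 2^4 = 16: Σ 2^(−ℓᵢ) = 8/16 + 2/16 + 1/16 + 4/16 = 15/16 = 0.9375.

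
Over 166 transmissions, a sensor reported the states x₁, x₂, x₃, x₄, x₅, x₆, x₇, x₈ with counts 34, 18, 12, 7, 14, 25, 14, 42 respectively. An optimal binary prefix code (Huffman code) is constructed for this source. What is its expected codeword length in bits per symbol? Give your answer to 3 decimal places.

2.825 bits/symbol

Probabilities are the counts divided by 166.
Repeatedly combine the two least-probable nodes; the expected code length is the sum of the merged weights.
merge 7/166 + 6/83 → 19/166
merge 7/83 + 7/83 → 14/83
merge 9/83 + 19/166 → 37/166
merge 25/166 + 14/83 → 53/166
merge 17/83 + 37/166 → 71/166
merge 21/83 + 53/166 → 95/166
merge 71/166 + 95/166 → 1
L = 19/166 + 14/83 + 37/166 + 53/166 + 71/166 + 95/166 + 1 = 469/166 ≈ 2.825 bits/symbol.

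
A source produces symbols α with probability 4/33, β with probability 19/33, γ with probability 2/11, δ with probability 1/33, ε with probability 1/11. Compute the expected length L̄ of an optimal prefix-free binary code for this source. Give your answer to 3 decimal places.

1.788 bits/symbol

Repeatedly combine the two least-probable nodes; the expected code length is the sum of the merged weights.
merge 1/33 + 1/11 → 4/33
merge 4/33 + 4/33 → 8/33
merge 2/11 + 8/33 → 14/33
merge 14/33 + 19/33 → 1
L = 4/33 + 8/33 + 14/33 + 1 = 59/33 ≈ 1.788 bits/symbol.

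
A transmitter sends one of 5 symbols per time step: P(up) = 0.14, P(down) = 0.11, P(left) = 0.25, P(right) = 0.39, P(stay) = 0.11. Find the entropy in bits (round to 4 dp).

H = −Σ pᵢ log₂ pᵢ.
−0.14·log₂(0.14) = 0.3971
−0.11·log₂(0.11) = 0.3503
−0.25·log₂(0.25) = 0.5000
−0.39·log₂(0.39) = 0.5298
−0.11·log₂(0.11) = 0.3503
Sum ≈ 2.1275 → 2.1275 bits.

2.1275 bits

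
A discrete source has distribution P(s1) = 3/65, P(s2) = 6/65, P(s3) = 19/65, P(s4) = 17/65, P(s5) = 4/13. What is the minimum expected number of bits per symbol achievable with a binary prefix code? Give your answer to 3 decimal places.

Repeatedly combine the two least-probable nodes; the expected code length is the sum of the merged weights.
merge 3/65 + 6/65 → 9/65
merge 9/65 + 17/65 → 2/5
merge 19/65 + 4/13 → 3/5
merge 2/5 + 3/5 → 1
L = 9/65 + 2/5 + 3/5 + 1 = 139/65 ≈ 2.138 bits/symbol.

2.138 bits/symbol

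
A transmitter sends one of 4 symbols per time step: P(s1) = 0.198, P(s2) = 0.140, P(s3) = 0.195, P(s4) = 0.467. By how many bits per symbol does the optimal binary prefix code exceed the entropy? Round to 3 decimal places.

0.035 bits

Entropy H = −Σ p log₂ p ≈ 1.8326 bits.
Huffman merges: 7/50+39/200→67/200; 99/500+67/200→533/1000; 467/1000+533/1000→1. L = 467/250 ≈ 1.8680.
L − H = 1.8680 − 1.8326 = 0.035 bits.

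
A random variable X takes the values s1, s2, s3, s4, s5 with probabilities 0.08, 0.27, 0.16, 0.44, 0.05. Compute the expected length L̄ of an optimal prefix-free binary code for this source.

Repeatedly combine the two least-probable nodes; the expected code length is the sum of the merged weights.
merge 1/20 + 2/25 → 13/100
merge 13/100 + 4/25 → 29/100
merge 27/100 + 29/100 → 14/25
merge 11/25 + 14/25 → 1
L = 13/100 + 29/100 + 14/25 + 1 = 99/50 = 1.98 bits/symbol.

1.98 bits/symbol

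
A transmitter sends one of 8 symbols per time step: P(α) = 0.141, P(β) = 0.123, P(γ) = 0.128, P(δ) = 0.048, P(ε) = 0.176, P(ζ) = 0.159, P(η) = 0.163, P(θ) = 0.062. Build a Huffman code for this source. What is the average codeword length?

2.934 bits/symbol

Repeatedly combine the two least-probable nodes; the expected code length is the sum of the merged weights.
merge 6/125 + 31/500 → 11/100
merge 11/100 + 123/1000 → 233/1000
merge 16/125 + 141/1000 → 269/1000
merge 159/1000 + 163/1000 → 161/500
merge 22/125 + 233/1000 → 409/1000
merge 269/1000 + 161/500 → 591/1000
merge 409/1000 + 591/1000 → 1
L = 11/100 + 233/1000 + 269/1000 + 161/500 + 409/1000 + 591/1000 + 1 = 1467/500 = 2.934 bits/symbol.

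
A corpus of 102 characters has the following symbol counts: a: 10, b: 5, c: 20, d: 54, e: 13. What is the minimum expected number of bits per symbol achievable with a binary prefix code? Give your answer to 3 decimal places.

Probabilities are the counts divided by 102.
Repeatedly combine the two least-probable nodes; the expected code length is the sum of the merged weights.
merge 5/102 + 5/51 → 5/34
merge 13/102 + 5/34 → 14/51
merge 10/51 + 14/51 → 8/17
merge 8/17 + 9/17 → 1
L = 5/34 + 14/51 + 8/17 + 1 = 193/102 ≈ 1.892 bits/symbol.

1.892 bits/symbol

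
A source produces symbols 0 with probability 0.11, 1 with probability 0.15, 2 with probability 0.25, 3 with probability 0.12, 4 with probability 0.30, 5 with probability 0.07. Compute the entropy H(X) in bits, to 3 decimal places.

H = −Σ pᵢ log₂ pᵢ.
−0.11·log₂(0.11) = 0.3503
−0.15·log₂(0.15) = 0.4105
−0.25·log₂(0.25) = 0.5000
−0.12·log₂(0.12) = 0.3671
−0.30·log₂(0.30) = 0.5211
−0.07·log₂(0.07) = 0.2686
Sum ≈ 2.4175 → 2.418 bits.

2.418 bits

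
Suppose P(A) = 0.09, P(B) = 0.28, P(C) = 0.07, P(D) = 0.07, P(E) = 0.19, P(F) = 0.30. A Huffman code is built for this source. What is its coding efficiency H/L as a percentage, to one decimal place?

98.7%

Entropy H = −Σ p log₂ p ≈ 2.3403 bits.
Huffman merges: 7/100+7/100→7/50; 9/100+7/50→23/100; 19/100+23/100→21/50; 7/25+3/10→29/50; 21/50+29/50→1. L = 237/100 ≈ 2.3700.
Efficiency = H/L = 2.3403/2.3700 = 98.7%.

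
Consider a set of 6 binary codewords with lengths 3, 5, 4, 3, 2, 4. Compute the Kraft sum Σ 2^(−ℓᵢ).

0.65625

With common denominator 2^5 = 32: Σ 2^(−ℓᵢ) = 4/32 + 1/32 + 2/32 + 4/32 + 8/32 + 2/32 = 21/32 = 0.65625.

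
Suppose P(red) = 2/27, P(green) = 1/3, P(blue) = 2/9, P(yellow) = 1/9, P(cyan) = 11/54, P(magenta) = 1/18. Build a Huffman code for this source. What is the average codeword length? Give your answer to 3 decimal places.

Repeatedly combine the two least-probable nodes; the expected code length is the sum of the merged weights.
merge 1/18 + 2/27 → 7/54
merge 1/9 + 7/54 → 13/54
merge 11/54 + 2/9 → 23/54
merge 13/54 + 1/3 → 31/54
merge 23/54 + 31/54 → 1
L = 7/54 + 13/54 + 23/54 + 31/54 + 1 = 64/27 ≈ 2.370 bits/symbol.

2.370 bits/symbol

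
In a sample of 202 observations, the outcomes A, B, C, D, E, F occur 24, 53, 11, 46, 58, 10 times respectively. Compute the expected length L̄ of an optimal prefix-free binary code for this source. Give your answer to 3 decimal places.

2.327 bits/symbol

Probabilities are the counts divided by 202.
Repeatedly combine the two least-probable nodes; the expected code length is the sum of the merged weights.
merge 5/101 + 11/202 → 21/202
merge 21/202 + 12/101 → 45/202
merge 45/202 + 23/101 → 91/202
merge 53/202 + 29/101 → 111/202
merge 91/202 + 111/202 → 1
L = 21/202 + 45/202 + 91/202 + 111/202 + 1 = 235/101 ≈ 2.327 bits/symbol.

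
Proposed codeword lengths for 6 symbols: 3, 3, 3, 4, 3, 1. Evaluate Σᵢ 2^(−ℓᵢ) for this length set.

1.0625

With common denominator 2^4 = 16: Σ 2^(−ℓᵢ) = 2/16 + 2/16 + 2/16 + 1/16 + 2/16 + 8/16 = 17/16 = 1.0625.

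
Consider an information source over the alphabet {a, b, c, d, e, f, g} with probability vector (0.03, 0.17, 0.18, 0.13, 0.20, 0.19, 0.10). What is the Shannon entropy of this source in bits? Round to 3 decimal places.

H = −Σ pᵢ log₂ pᵢ.
−0.03·log₂(0.03) = 0.1518
−0.17·log₂(0.17) = 0.4346
−0.18·log₂(0.18) = 0.4453
−0.13·log₂(0.13) = 0.3826
−0.20·log₂(0.20) = 0.4644
−0.19·log₂(0.19) = 0.4552
−0.10·log₂(0.10) = 0.3322
Sum ≈ 2.6661 → 2.666 bits.

2.666 bits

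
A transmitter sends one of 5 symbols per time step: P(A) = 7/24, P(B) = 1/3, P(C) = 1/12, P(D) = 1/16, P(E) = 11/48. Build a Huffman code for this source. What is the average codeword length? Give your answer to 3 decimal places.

2.146 bits/symbol

Repeatedly combine the two least-probable nodes; the expected code length is the sum of the merged weights.
merge 1/16 + 1/12 → 7/48
merge 7/48 + 11/48 → 3/8
merge 7/24 + 1/3 → 5/8
merge 3/8 + 5/8 → 1
L = 7/48 + 3/8 + 5/8 + 1 = 103/48 ≈ 2.146 bits/symbol.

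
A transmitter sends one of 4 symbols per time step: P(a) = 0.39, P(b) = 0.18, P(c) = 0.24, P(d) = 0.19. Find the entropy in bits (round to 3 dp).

1.924 bits

H = −Σ pᵢ log₂ pᵢ.
−0.39·log₂(0.39) = 0.5298
−0.18·log₂(0.18) = 0.4453
−0.24·log₂(0.24) = 0.4941
−0.19·log₂(0.19) = 0.4552
Sum ≈ 1.9245 → 1.924 bits.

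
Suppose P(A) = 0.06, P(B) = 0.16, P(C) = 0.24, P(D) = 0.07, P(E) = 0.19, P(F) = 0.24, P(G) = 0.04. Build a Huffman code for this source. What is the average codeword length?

2.6 bits/symbol

Repeatedly combine the two least-probable nodes; the expected code length is the sum of the merged weights.
merge 1/25 + 3/50 → 1/10
merge 7/100 + 1/10 → 17/100
merge 4/25 + 17/100 → 33/100
merge 19/100 + 6/25 → 43/100
merge 6/25 + 33/100 → 57/100
merge 43/100 + 57/100 → 1
L = 1/10 + 17/100 + 33/100 + 43/100 + 57/100 + 1 = 13/5 = 2.6 bits/symbol.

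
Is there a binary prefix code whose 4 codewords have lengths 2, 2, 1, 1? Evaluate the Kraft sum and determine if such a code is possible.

1.5; no

With common denominator 2^2 = 4: Σ 2^(−ℓᵢ) = 1/4 + 1/4 + 2/4 + 2/4 = 6/4 = 1.5.
Kraft's inequality requires Σ ≤ 1; here Σ = 1.5 > 1, so no such prefix code exists.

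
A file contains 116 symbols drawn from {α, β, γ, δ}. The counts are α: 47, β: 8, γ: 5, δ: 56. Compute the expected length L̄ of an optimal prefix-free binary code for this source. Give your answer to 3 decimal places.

1.629 bits/symbol

Probabilities are the counts divided by 116.
Repeatedly combine the two least-probable nodes; the expected code length is the sum of the merged weights.
merge 5/116 + 2/29 → 13/116
merge 13/116 + 47/116 → 15/29
merge 14/29 + 15/29 → 1
L = 13/116 + 15/29 + 1 = 189/116 ≈ 1.629 bits/symbol.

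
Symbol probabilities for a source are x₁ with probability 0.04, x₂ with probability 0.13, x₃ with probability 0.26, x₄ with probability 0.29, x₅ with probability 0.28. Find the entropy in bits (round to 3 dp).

2.106 bits

H = −Σ pᵢ log₂ pᵢ.
−0.04·log₂(0.04) = 0.1858
−0.13·log₂(0.13) = 0.3826
−0.26·log₂(0.26) = 0.5053
−0.29·log₂(0.29) = 0.5179
−0.28·log₂(0.28) = 0.5142
Sum ≈ 2.1058 → 2.106 bits.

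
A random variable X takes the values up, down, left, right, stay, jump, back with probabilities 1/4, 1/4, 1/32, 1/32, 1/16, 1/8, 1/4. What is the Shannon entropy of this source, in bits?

Each probability is a power of 1/2, so log₂(1/p) is an integer.
H = Σ p·log₂(1/p) = 1/4·2 + 1/4·2 + 1/32·5 + 1/32·5 + 1/16·4 + 1/8·3 + 1/4·2 = 2.4375 bits.

2.4375 bits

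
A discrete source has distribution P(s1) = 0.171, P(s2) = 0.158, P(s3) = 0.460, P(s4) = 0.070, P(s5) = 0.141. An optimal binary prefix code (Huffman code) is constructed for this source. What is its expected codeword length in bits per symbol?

Repeatedly combine the two least-probable nodes; the expected code length is the sum of the merged weights.
merge 7/100 + 141/1000 → 211/1000
merge 79/500 + 171/1000 → 329/1000
merge 211/1000 + 329/1000 → 27/50
merge 23/50 + 27/50 → 1
L = 211/1000 + 329/1000 + 27/50 + 1 = 52/25 = 2.08 bits/symbol.

2.08 bits/symbol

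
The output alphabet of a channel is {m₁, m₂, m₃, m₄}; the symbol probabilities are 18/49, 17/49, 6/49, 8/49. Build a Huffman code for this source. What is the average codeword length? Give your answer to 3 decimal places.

Repeatedly combine the two least-probable nodes; the expected code length is the sum of the merged weights.
merge 6/49 + 8/49 → 2/7
merge 2/7 + 17/49 → 31/49
merge 18/49 + 31/49 → 1
L = 2/7 + 31/49 + 1 = 94/49 ≈ 1.918 bits/symbol.

1.918 bits/symbol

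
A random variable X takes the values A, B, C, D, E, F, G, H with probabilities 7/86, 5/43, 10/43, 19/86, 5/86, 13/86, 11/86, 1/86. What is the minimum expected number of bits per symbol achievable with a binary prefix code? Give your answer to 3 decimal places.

Repeatedly combine the two least-probable nodes; the expected code length is the sum of the merged weights.
merge 1/86 + 5/86 → 3/43
merge 3/43 + 7/86 → 13/86
merge 5/43 + 11/86 → 21/86
merge 13/86 + 13/86 → 13/43
merge 19/86 + 10/43 → 39/86
merge 21/86 + 13/43 → 47/86
merge 39/86 + 47/86 → 1
L = 3/43 + 13/86 + 21/86 + 13/43 + 39/86 + 47/86 + 1 = 119/43 ≈ 2.767 bits/symbol.

2.767 bits/symbol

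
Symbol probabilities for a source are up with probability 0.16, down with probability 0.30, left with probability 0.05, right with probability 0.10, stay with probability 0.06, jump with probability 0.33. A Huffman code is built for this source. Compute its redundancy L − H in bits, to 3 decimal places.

0.056 bits

Entropy H = −Σ p log₂ p ≈ 2.2638 bits.
Huffman merges: 1/20+3/50→11/100; 1/10+11/100→21/100; 4/25+21/100→37/100; 3/10+33/100→63/100; 37/100+63/100→1. L = 58/25 ≈ 2.3200.
L − H = 2.3200 − 2.2638 = 0.056 bits.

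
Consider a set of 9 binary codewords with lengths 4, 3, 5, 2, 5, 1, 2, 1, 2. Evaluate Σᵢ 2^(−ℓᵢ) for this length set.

2

With common denominator 2^5 = 32: Σ 2^(−ℓᵢ) = 2/32 + 4/32 + 1/32 + 8/32 + 1/32 + 16/32 + 8/32 + 16/32 + 8/32 = 64/32 = 2.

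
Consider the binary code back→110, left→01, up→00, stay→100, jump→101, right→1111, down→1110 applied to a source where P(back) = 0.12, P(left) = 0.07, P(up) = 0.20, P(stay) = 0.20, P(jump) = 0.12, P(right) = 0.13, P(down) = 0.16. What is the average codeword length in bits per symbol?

L̄ = Σ pᵢ·ℓᵢ = 0.12·3 + 0.07·2 + 0.20·2 + 0.20·3 + 0.12·3 + 0.13·4 + 0.16·4 = 3.02 bits/symbol.

3.02 bits/symbol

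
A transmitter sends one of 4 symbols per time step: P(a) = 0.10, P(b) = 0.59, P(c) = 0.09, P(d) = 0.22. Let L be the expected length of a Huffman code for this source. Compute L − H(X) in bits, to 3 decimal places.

0.025 bits

Entropy H = −Σ p log₂ p ≈ 1.5745 bits.
Huffman merges: 9/100+1/10→19/100; 19/100+11/50→41/100; 41/100+59/100→1. L = 8/5 ≈ 1.6000.
L − H = 1.6000 − 1.5745 = 0.025 bits.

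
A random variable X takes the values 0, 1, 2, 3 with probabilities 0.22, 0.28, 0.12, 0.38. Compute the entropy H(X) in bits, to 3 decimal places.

H = −Σ pᵢ log₂ pᵢ.
−0.22·log₂(0.22) = 0.4806
−0.28·log₂(0.28) = 0.5142
−0.12·log₂(0.12) = 0.3671
−0.38·log₂(0.38) = 0.5305
Sum ≈ 1.8923 → 1.892 bits.

1.892 bits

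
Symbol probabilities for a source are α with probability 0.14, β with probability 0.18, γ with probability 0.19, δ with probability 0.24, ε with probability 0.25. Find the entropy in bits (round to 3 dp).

H = −Σ pᵢ log₂ pᵢ.
−0.14·log₂(0.14) = 0.3971
−0.18·log₂(0.18) = 0.4453
−0.19·log₂(0.19) = 0.4552
−0.24·log₂(0.24) = 0.4941
−0.25·log₂(0.25) = 0.5000
Sum ≈ 2.2918 → 2.292 bits.

2.292 bits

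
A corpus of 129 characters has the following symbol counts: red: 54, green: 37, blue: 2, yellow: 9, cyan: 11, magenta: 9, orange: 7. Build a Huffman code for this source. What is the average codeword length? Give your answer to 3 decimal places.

Probabilities are the counts divided by 129.
Repeatedly combine the two least-probable nodes; the expected code length is the sum of the merged weights.
merge 2/129 + 7/129 → 3/43
merge 3/43 + 3/43 → 6/43
merge 3/43 + 11/129 → 20/129
merge 6/43 + 20/129 → 38/129
merge 37/129 + 38/129 → 25/43
merge 18/43 + 25/43 → 1
L = 3/43 + 6/43 + 20/129 + 38/129 + 25/43 + 1 = 289/129 ≈ 2.240 bits/symbol.

2.240 bits/symbol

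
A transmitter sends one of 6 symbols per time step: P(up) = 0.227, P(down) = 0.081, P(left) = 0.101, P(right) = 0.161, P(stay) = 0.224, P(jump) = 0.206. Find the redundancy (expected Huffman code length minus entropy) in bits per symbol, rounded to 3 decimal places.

0.034 bits

Entropy H = −Σ p log₂ p ≈ 2.4906 bits.
Huffman merges: 81/1000+101/1000→91/500; 161/1000+91/500→343/1000; 103/500+28/125→43/100; 227/1000+343/1000→57/100; 43/100+57/100→1. L = 101/40 ≈ 2.5250.
L − H = 2.5250 − 2.4906 = 0.034 bits.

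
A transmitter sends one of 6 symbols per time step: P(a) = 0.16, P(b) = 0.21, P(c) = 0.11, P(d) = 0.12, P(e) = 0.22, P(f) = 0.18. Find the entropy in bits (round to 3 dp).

2.539 bits

H = −Σ pᵢ log₂ pᵢ.
−0.16·log₂(0.16) = 0.4230
−0.21·log₂(0.21) = 0.4728
−0.11·log₂(0.11) = 0.3503
−0.12·log₂(0.12) = 0.3671
−0.22·log₂(0.22) = 0.4806
−0.18·log₂(0.18) = 0.4453
Sum ≈ 2.5391 → 2.539 bits.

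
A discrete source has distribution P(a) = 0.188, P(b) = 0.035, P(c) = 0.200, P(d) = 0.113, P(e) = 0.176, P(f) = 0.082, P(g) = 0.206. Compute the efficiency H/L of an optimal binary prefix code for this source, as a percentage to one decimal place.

Entropy H = −Σ p log₂ p ≈ 2.6489 bits.
Huffman merges: 7/200+41/500→117/1000; 113/1000+117/1000→23/100; 22/125+47/250→91/250; 1/5+103/500→203/500; 23/100+91/250→297/500; 203/500+297/500→1. L = 2711/1000 ≈ 2.7110.
Efficiency = H/L = 2.6489/2.7110 = 97.7%.

97.7%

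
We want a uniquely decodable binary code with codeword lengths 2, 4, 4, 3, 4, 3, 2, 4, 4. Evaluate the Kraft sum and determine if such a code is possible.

1.0625; no

With common denominator 2^4 = 16: Σ 2^(−ℓᵢ) = 4/16 + 1/16 + 1/16 + 2/16 + 1/16 + 2/16 + 4/16 + 1/16 + 1/16 = 17/16 = 1.0625.
Kraft's inequality requires Σ ≤ 1; here Σ = 1.0625 > 1, so no such prefix code exists.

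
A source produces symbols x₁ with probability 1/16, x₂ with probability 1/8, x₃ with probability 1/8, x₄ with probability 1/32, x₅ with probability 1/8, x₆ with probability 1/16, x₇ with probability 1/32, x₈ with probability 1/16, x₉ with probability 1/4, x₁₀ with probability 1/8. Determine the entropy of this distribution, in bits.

Each probability is a power of 1/2, so log₂(1/p) is an integer.
H = Σ p·log₂(1/p) = 1/16·4 + 1/8·3 + 1/8·3 + 1/32·5 + 1/8·3 + 1/16·4 + 1/32·5 + 1/16·4 + 1/4·2 + 1/8·3 = 3.0625 bits.

3.0625 bits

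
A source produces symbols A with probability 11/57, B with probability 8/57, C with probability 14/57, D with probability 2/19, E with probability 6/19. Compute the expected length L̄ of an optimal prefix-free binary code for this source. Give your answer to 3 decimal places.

Repeatedly combine the two least-probable nodes; the expected code length is the sum of the merged weights.
merge 2/19 + 8/57 → 14/57
merge 11/57 + 14/57 → 25/57
merge 14/57 + 6/19 → 32/57
merge 25/57 + 32/57 → 1
L = 14/57 + 25/57 + 32/57 + 1 = 128/57 ≈ 2.246 bits/symbol.

2.246 bits/symbol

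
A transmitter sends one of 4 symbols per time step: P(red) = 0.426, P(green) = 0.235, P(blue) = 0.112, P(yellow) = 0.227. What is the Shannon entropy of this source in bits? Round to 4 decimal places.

1.8548 bits

H = −Σ pᵢ log₂ pᵢ.
−0.426·log₂(0.426) = 0.5244
−0.235·log₂(0.235) = 0.4910
−0.112·log₂(0.112) = 0.3537
−0.227·log₂(0.227) = 0.4856
Sum ≈ 1.8548 → 1.8548 bits.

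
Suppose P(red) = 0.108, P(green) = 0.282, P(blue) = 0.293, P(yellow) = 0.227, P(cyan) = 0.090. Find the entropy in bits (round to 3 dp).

H = −Σ pᵢ log₂ pᵢ.
−0.108·log₂(0.108) = 0.3468
−0.282·log₂(0.282) = 0.5150
−0.293·log₂(0.293) = 0.5189
−0.227·log₂(0.227) = 0.4856
−0.090·log₂(0.090) = 0.3127
Sum ≈ 2.1789 → 2.179 bits.

2.179 bits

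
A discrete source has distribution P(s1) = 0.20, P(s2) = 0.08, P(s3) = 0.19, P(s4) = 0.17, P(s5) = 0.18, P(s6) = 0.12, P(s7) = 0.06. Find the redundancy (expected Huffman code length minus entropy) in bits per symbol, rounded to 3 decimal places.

0.048 bits

Entropy H = −Σ p log₂ p ≈ 2.7016 bits.
Huffman merges: 3/50+2/25→7/50; 3/25+7/50→13/50; 17/100+9/50→7/20; 19/100+1/5→39/100; 13/50+7/20→61/100; 39/100+61/100→1. L = 11/4 ≈ 2.7500.
L − H = 2.7500 − 2.7016 = 0.048 bits.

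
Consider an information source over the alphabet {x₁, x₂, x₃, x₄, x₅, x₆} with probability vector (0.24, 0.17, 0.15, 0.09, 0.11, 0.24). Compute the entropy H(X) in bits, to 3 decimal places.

H = −Σ pᵢ log₂ pᵢ.
−0.24·log₂(0.24) = 0.4941
−0.17·log₂(0.17) = 0.4346
−0.15·log₂(0.15) = 0.4105
−0.09·log₂(0.09) = 0.3127
−0.11·log₂(0.11) = 0.3503
−0.24·log₂(0.24) = 0.4941
Sum ≈ 2.4963 → 2.496 bits.

2.496 bits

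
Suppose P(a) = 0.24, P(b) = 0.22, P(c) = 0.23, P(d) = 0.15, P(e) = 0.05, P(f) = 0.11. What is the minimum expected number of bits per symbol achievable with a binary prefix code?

Repeatedly combine the two least-probable nodes; the expected code length is the sum of the merged weights.
merge 1/20 + 11/100 → 4/25
merge 3/20 + 4/25 → 31/100
merge 11/50 + 23/100 → 9/20
merge 6/25 + 31/100 → 11/20
merge 9/20 + 11/20 → 1
L = 4/25 + 31/100 + 9/20 + 11/20 + 1 = 247/100 = 2.47 bits/symbol.

2.47 bits/symbol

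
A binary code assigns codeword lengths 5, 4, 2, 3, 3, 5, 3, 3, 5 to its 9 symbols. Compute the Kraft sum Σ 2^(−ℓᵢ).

0.90625

With common denominator 2^5 = 32: Σ 2^(−ℓᵢ) = 1/32 + 2/32 + 8/32 + 4/32 + 4/32 + 1/32 + 4/32 + 4/32 + 1/32 = 29/32 = 0.90625.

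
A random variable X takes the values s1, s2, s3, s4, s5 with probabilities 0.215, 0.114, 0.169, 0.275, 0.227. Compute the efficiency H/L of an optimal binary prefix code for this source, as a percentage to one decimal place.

Entropy H = −Σ p log₂ p ≈ 2.2652 bits.
Huffman merges: 57/500+169/1000→283/1000; 43/200+227/1000→221/500; 11/40+283/1000→279/500; 221/500+279/500→1. L = 2283/1000 ≈ 2.2830.
Efficiency = H/L = 2.2652/2.2830 = 99.2%.

99.2%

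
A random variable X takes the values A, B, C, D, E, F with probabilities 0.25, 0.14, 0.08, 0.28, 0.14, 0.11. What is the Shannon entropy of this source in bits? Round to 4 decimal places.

H = −Σ pᵢ log₂ pᵢ.
−0.25·log₂(0.25) = 0.5000
−0.14·log₂(0.14) = 0.3971
−0.08·log₂(0.08) = 0.2915
−0.28·log₂(0.28) = 0.5142
−0.14·log₂(0.14) = 0.3971
−0.11·log₂(0.11) = 0.3503
Sum ≈ 2.4502 → 2.4502 bits.

2.4502 bits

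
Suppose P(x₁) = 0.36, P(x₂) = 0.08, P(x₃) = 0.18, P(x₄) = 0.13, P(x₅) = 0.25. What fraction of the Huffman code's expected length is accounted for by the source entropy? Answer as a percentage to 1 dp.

Entropy H = −Σ p log₂ p ≈ 2.1501 bits.
Huffman merges: 2/25+13/100→21/100; 9/50+21/100→39/100; 1/4+9/25→61/100; 39/100+61/100→1. L = 221/100 ≈ 2.2100.
Efficiency = H/L = 2.1501/2.2100 = 97.3%.

97.3%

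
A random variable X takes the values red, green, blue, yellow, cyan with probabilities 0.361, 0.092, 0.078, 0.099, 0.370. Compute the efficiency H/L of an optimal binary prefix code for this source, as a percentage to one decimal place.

Entropy H = −Σ p log₂ p ≈ 1.9954 bits.
Huffman merges: 39/500+23/250→17/100; 99/1000+17/100→269/1000; 269/1000+361/1000→63/100; 37/100+63/100→1. L = 2069/1000 ≈ 2.0690.
Efficiency = H/L = 1.9954/2.0690 = 96.4%.

96.4%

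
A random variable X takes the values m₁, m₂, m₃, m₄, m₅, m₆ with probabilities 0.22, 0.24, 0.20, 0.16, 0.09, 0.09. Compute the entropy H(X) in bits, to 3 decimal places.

H = −Σ pᵢ log₂ pᵢ.
−0.22·log₂(0.22) = 0.4806
−0.24·log₂(0.24) = 0.4941
−0.20·log₂(0.20) = 0.4644
−0.16·log₂(0.16) = 0.4230
−0.09·log₂(0.09) = 0.3127
−0.09·log₂(0.09) = 0.3127
Sum ≈ 2.4874 → 2.487 bits.

2.487 bits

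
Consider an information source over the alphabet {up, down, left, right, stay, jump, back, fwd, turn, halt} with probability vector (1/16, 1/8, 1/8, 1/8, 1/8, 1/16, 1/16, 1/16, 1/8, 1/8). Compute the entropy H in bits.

3.25 bits

Each probability is a power of 1/2, so log₂(1/p) is an integer.
H = Σ p·log₂(1/p) = 1/16·4 + 1/8·3 + 1/8·3 + 1/8·3 + 1/8·3 + 1/16·4 + 1/16·4 + 1/16·4 + 1/8·3 + 1/8·3 = 3.25 bits.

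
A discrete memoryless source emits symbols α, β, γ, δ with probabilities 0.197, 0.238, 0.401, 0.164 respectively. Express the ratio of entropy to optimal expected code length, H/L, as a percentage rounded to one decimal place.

97.5%

Entropy H = −Σ p log₂ p ≈ 1.9110 bits.
Huffman merges: 41/250+197/1000→361/1000; 119/500+361/1000→599/1000; 401/1000+599/1000→1. L = 49/25 ≈ 1.9600.
Efficiency = H/L = 1.9110/1.9600 = 97.5%.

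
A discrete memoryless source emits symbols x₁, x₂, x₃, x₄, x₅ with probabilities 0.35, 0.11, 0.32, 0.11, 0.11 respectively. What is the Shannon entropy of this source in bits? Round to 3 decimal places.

2.107 bits

H = −Σ pᵢ log₂ pᵢ.
−0.35·log₂(0.35) = 0.5301
−0.11·log₂(0.11) = 0.3503
−0.32·log₂(0.32) = 0.5260
−0.11·log₂(0.11) = 0.3503
−0.11·log₂(0.11) = 0.3503
Sum ≈ 2.1070 → 2.107 bits.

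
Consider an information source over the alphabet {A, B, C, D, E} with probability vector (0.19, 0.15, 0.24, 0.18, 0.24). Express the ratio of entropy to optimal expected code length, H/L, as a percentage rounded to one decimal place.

98.7%

Entropy H = −Σ p log₂ p ≈ 2.2993 bits.
Huffman merges: 3/20+9/50→33/100; 19/100+6/25→43/100; 6/25+33/100→57/100; 43/100+57/100→1. L = 233/100 ≈ 2.3300.
Efficiency = H/L = 2.2993/2.3300 = 98.7%.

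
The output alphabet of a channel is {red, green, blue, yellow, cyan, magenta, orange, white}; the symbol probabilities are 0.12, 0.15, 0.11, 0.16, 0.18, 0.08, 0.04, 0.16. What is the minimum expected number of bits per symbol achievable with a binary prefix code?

2.94 bits/symbol

Repeatedly combine the two least-probable nodes; the expected code length is the sum of the merged weights.
merge 1/25 + 2/25 → 3/25
merge 11/100 + 3/25 → 23/100
merge 3/25 + 3/20 → 27/100
merge 4/25 + 4/25 → 8/25
merge 9/50 + 23/100 → 41/100
merge 27/100 + 8/25 → 59/100
merge 41/100 + 59/100 → 1
L = 3/25 + 23/100 + 27/100 + 8/25 + 41/100 + 59/100 + 1 = 147/50 = 2.94 bits/symbol.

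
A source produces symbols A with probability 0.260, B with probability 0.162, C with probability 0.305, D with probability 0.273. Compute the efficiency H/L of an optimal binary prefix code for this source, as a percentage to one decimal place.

Entropy H = −Σ p log₂ p ≈ 1.9645 bits.
Huffman merges: 81/500+13/50→211/500; 273/1000+61/200→289/500; 211/500+289/500→1. L = 2 ≈ 2.0000.
Efficiency = H/L = 1.9645/2.0000 = 98.2%.

98.2%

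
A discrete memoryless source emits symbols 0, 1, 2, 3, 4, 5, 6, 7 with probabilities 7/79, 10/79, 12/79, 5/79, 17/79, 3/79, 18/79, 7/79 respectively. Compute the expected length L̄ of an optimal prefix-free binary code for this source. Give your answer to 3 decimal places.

2.835 bits/symbol

Repeatedly combine the two least-probable nodes; the expected code length is the sum of the merged weights.
merge 3/79 + 5/79 → 8/79
merge 7/79 + 7/79 → 14/79
merge 8/79 + 10/79 → 18/79
merge 12/79 + 14/79 → 26/79
merge 17/79 + 18/79 → 35/79
merge 18/79 + 26/79 → 44/79
merge 35/79 + 44/79 → 1
L = 8/79 + 14/79 + 18/79 + 26/79 + 35/79 + 44/79 + 1 = 224/79 ≈ 2.835 bits/symbol.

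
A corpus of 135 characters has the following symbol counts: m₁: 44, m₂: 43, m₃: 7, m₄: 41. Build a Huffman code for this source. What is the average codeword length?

2 bits/symbol

Probabilities are the counts divided by 135.
Repeatedly combine the two least-probable nodes; the expected code length is the sum of the merged weights.
merge 7/135 + 41/135 → 16/45
merge 43/135 + 44/135 → 29/45
merge 16/45 + 29/45 → 1
L = 16/45 + 29/45 + 1 = 2 bits/symbol.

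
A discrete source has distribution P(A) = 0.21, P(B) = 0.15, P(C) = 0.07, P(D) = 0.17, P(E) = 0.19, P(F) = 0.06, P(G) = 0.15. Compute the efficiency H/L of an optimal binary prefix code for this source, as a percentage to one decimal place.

98.7%

Entropy H = −Σ p log₂ p ≈ 2.6958 bits.
Huffman merges: 3/50+7/100→13/100; 13/100+3/20→7/25; 3/20+17/100→8/25; 19/100+21/100→2/5; 7/25+8/25→3/5; 2/5+3/5→1. L = 273/100 ≈ 2.7300.
Efficiency = H/L = 2.6958/2.7300 = 98.7%.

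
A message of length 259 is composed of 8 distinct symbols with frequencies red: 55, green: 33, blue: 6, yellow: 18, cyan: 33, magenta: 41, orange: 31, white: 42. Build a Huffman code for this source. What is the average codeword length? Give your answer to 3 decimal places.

Probabilities are the counts divided by 259.
Repeatedly combine the two least-probable nodes; the expected code length is the sum of the merged weights.
merge 6/259 + 18/259 → 24/259
merge 24/259 + 31/259 → 55/259
merge 33/259 + 33/259 → 66/259
merge 41/259 + 6/37 → 83/259
merge 55/259 + 55/259 → 110/259
merge 66/259 + 83/259 → 149/259
merge 110/259 + 149/259 → 1
L = 24/259 + 55/259 + 66/259 + 83/259 + 110/259 + 149/259 + 1 = 746/259 ≈ 2.880 bits/symbol.

2.880 bits/symbol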